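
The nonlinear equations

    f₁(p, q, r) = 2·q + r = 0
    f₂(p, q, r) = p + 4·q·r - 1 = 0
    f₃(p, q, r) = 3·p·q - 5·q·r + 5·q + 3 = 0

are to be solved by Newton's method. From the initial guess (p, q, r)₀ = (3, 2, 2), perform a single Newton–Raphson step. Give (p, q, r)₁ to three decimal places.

At (3, 2, 2): F = (6.000, 18.000, 11.000).
Jacobian J = [[0, 2, 1], [1, 4·r, 4·q], [3·q, 3·p - 5·r + 5, -5·q]].
At the point, J = [[0.000, 2.000, 1.000], [1.000, 8.000, 8.000], [6.000, 4.000, -10.000]] (det J = 72.000).
Solving J·Δ = −F gives Δ = (2.111, -3.486, 0.972).
Then the next iterate is (p, q, r)₁ = (5.111, -1.486, 2.972).

(5.111, -1.486, 2.972)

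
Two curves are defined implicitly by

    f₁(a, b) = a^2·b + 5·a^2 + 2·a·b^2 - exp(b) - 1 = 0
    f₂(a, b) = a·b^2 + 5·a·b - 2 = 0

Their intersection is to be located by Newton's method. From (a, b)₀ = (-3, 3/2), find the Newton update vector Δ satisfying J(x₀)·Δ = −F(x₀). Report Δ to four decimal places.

At (-3, 3/2): F = (39.518311, -31.2500).
Jacobian J = [[2·a·b + 10·a + 2·b^2, a^2 + 4·a·b - exp(b)], [b^2 + 5·b, 2·a·b + 5·a]].
At the point, J = [[-34.5000, -13.481689], [9.7500, -24.0000]] (det J = 959.446468).
Solving J·Δ = −F gives Δ = (1.4276, -0.7221).

(1.4276, -0.7221)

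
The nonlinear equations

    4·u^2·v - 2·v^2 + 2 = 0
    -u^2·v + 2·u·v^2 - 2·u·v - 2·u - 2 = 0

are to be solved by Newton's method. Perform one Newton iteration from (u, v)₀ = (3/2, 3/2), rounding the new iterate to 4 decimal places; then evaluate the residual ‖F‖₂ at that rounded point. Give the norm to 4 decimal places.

At (3/2, 3/2): F = (11.0000, -6.1250).
Jacobian J = [[8·u·v, 4·u^2 - 4·v], [-2·u·v + 2·v^2 - 2·v - 2, -u^2 + 4·u·v - 2·u]].
At the point, J = [[18.0000, 3.0000], [-5.0000, 3.7500]] (det J = 82.5000).
Solving J·Δ = −F gives Δ = (-0.7227, 0.6697).
Then the next iterate is (u, v)₁ = (0.7773, 2.1697).
Re-evaluating at (0.7773, 2.1697): F = (-2.171506, -0.920106), so ‖F‖₂ = 2.3584.

2.3584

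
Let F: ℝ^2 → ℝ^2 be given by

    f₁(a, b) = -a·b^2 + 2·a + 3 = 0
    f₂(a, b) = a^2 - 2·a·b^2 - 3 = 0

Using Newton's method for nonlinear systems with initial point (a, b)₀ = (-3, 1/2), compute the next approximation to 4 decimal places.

At (-3, 1/2): F = (-2.2500, 7.5000).
Jacobian J = [[-b^2 + 2, -2·a·b], [2·a - 2·b^2, -4·a·b]].
At the point, J = [[1.7500, 3.0000], [-6.5000, 6.0000]] (det J = 30.0000).
Solving J·Δ = −F gives Δ = (1.2000, 0.0500).
Then the next iterate is (a, b)₁ = (-1.8000, 0.5500).

(-1.8000, 0.5500)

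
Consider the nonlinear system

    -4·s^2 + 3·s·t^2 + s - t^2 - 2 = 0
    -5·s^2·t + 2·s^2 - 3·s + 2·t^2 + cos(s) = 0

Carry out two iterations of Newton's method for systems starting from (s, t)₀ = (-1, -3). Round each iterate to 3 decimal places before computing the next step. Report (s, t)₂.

At (-1, -3): F = (-43.000, 38.54030).
Jacobian J = [[-8·s + 3·t^2 + 1, 6·s·t - 2·t], [-10·s·t + 4·s - sin(s) - 3, -5·s^2 + 4·t]].
At the point, J = [[36.000, 24.000], [-36.15853, -17.000]] (det J = 255.80470).
Solving J·Δ = −F gives Δ = (0.758, 0.654).
Then the next iterate is (s, t)₁ = (-0.242, -2.346).
Round to (-0.242, -2.346) and repeat: F = (-11.97567, 13.50838), J = [[19.44715, 8.09839], [-9.40568, -9.67682]].
Δ = (0.058, 1.340), so (s, t)₂ = (-0.184, -1.006).

(-0.184, -1.006)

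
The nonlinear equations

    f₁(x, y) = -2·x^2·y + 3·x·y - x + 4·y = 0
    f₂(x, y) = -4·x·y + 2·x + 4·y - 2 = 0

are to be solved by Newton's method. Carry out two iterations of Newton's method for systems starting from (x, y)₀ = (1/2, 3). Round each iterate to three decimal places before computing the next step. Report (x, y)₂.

At (1/2, 3): F = (14.500, 5.000).
Jacobian J = [[-4·x·y + 3·y - 1, -2·x^2 + 3·x + 4], [-4·y + 2, -4·x + 4]].
At the point, J = [[2.000, 5.000], [-10.000, 2.000]] (det J = 54.000).
Solving J·Δ = −F gives Δ = (-0.074, -2.870).
Then the next iterate is (x, y)₁ = (0.426, 0.130).
Round to (0.426, 0.130) and repeat: F = (0.21296, -0.84952), J = [[-0.83152, 4.91505], [1.480, 2.296]].
Δ = (0.508, 0.043), so (x, y)₂ = (0.934, 0.173).

(0.934, 0.173)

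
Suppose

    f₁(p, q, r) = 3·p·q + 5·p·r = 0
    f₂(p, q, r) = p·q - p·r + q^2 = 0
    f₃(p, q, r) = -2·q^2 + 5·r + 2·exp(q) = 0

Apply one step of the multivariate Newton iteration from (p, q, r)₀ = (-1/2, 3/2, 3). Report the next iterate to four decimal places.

(-0.4995, 1.0222, -0.6095)

At (-1/2, 3/2, 3): F = (-9.7500, 3.0000, 19.463378).
Jacobian J = [[3·q + 5·r, 3·p, 5·p], [q - r, p + 2·q, -p], [0, -4·q + 2·exp(q), 5]].
At the point, J = [[19.5000, -1.5000, -2.5000], [-1.5000, 2.5000, 0.5000], [0.0000, 2.963378, 5.0000]] (det J = 214.719731).
Solving J·Δ = −F gives Δ = (0.0005, -0.4778, -3.6095).
Then the next iterate is (p, q, r)₁ = (-0.4995, 1.0222, -0.6095).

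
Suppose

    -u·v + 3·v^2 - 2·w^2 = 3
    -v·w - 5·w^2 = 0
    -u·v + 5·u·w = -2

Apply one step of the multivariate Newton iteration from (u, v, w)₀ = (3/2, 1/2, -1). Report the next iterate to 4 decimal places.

(0.0846, 2.7221, -0.7602)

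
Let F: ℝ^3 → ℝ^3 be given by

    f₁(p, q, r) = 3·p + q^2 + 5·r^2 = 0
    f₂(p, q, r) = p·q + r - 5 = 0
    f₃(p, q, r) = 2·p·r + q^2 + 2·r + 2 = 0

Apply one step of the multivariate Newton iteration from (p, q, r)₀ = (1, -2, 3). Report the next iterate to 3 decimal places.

At (1, -2, 3): F = (52.000, -4.000, 18.000).
Jacobian J = [[3, 2·q, 10·r], [q, p, 1], [2·r, 2·q, 2·p + 2]].
At the point, J = [[3.000, -4.000, 30.000], [-2.000, 1.000, 1.000], [6.000, -4.000, 4.000]] (det J = 28.000).
Solving J·Δ = −F gives Δ = (-7.857, -9.500, -2.214).
Then the next iterate is (p, q, r)₁ = (-6.857, -11.500, 0.786).

(-6.857, -11.500, 0.786)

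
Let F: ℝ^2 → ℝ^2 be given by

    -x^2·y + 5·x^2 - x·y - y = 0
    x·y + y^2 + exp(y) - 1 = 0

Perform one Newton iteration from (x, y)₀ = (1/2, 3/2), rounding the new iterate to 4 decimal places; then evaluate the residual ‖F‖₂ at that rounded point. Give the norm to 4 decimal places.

1.8080

At (1/2, 3/2): F = (-1.3750, 6.481689).
Jacobian J = [[-2·x·y + 10·x - y, -x^2 - x - 1], [y, x + 2·y + exp(y)]].
At the point, J = [[2.0000, -1.7500], [1.5000, 7.981689]] (det J = 18.588378).
Solving J·Δ = −F gives Δ = (-0.0198, -0.8083).
Then the next iterate is (x, y)₁ = (0.4802, 0.6917).
Re-evaluating at (0.4802, 0.6917): F = (-0.030395, 1.807711), so ‖F‖₂ = 1.8080.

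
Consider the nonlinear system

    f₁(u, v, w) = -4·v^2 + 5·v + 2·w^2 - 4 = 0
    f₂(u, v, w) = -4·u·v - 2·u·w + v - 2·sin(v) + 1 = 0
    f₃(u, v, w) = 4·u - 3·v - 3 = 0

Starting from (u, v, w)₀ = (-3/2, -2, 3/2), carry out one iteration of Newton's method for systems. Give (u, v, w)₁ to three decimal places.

(-7.554, -11.072, 37.502)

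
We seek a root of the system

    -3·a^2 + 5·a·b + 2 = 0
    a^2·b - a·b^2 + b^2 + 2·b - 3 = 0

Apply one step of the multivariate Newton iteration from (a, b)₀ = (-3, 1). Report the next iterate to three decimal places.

(-1.253, 1.012)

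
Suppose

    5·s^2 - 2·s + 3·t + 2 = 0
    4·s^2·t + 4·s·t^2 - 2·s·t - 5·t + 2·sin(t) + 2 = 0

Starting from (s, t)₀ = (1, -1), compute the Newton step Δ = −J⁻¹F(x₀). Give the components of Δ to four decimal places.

(-0.5697, 0.8525)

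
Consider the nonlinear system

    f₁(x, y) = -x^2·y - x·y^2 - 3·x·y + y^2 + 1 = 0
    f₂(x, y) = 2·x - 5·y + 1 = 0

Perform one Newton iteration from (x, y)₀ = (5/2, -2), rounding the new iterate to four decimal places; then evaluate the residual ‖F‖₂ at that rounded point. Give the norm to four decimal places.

22.6904

At (5/2, -2): F = (22.5000, 16.0000).
Jacobian J = [[-2·x·y - y^2 - 3·y, -x^2 - 2·x·y - 3·x + 2·y], [2, -5]].
At the point, J = [[12.0000, -7.7500], [2.0000, -5.0000]] (det J = -44.5000).
Solving J·Δ = −F gives Δ = (0.2584, 3.3034).
Then the next iterate is (x, y)₁ = (2.7584, 1.3034).
Re-evaluating at (2.7584, 1.3034): F = (-22.690428, -0.0002), so ‖F‖₂ = 22.6904.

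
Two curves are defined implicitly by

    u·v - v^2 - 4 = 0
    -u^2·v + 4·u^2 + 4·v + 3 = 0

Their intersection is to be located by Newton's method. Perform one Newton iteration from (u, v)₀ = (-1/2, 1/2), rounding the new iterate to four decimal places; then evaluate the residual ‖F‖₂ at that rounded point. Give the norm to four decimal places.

50.9886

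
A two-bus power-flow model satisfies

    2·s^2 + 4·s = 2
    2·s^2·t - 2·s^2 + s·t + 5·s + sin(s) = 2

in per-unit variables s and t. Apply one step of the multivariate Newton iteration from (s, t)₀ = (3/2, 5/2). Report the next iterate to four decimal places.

At (3/2, 5/2): F = (8.5000, 16.997495).
Jacobian J = [[4·s + 4, 0], [4·s·t - 4·s + t + cos(s) + 5, 2·s^2 + s]].
At the point, J = [[10.0000, 0.0000], [16.570737, 6.0000]] (det J = 60.0000).
Solving J·Δ = −F gives Δ = (-0.8500, -0.4854).
Then the next iterate is (s, t)₁ = (0.6500, 2.0146).

(0.6500, 2.0146)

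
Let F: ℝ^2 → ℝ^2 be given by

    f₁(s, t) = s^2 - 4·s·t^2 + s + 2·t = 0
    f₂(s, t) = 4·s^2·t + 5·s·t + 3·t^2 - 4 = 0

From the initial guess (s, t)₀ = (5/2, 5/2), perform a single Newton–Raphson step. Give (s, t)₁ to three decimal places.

(1.177, 2.008)

At (5/2, 5/2): F = (-48.750, 108.500).
Jacobian J = [[2·s - 4·t^2 + 1, -8·s·t + 2], [8·s·t + 5·t, 4·s^2 + 5·s + 6·t]].
At the point, J = [[-19.000, -48.000], [62.500, 52.500]] (det J = 2002.500).
Solving J·Δ = −F gives Δ = (-1.323, -0.492).
Then the next iterate is (s, t)₁ = (1.177, 2.008).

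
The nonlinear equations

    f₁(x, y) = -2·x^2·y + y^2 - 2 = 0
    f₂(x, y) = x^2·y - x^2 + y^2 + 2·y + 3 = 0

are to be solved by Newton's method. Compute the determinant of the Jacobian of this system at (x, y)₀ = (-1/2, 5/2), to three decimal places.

43.000

J = [[-4·x·y, -2·x^2 + 2·y], [2·x·y - 2·x, x^2 + 2·y + 2]].
At the point, J = [[5.000, 4.500], [-1.500, 7.250]].
det J = 43.000.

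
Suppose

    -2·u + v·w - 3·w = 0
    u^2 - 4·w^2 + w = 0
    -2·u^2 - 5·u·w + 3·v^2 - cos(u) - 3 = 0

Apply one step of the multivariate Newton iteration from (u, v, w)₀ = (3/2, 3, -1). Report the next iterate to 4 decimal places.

At (3/2, 3, -1): F = (-3.0000, -2.7500, 26.929263).
Jacobian J = [[-2, w, v - 3], [2·u, 0, -8·w + 1], [-4·u - 5·w + sin(u), 6·v, -5·u]].
At the point, J = [[-2.0000, -1.0000, 0.0000], [3.0000, 0.0000, 9.0000], [-0.002505, 18.0000, -7.5000]] (det J = 301.522545).
Solving J·Δ = −F gives Δ = (-0.8764, -1.2472, 0.5977).
Then the next iterate is (u, v, w)₁ = (0.6236, 1.7528, -0.4023).

(0.6236, 1.7528, -0.4023)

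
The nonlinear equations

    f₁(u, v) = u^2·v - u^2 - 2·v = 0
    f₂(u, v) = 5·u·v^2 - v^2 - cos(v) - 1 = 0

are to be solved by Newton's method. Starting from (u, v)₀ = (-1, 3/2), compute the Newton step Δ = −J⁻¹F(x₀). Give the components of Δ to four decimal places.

(-0.9888, -1.5112)

At (-1, 3/2): F = (-2.5000, -14.570737).
Jacobian J = [[2·u·v - 2·u, u^2 - 2], [5·v^2, 10·u·v - 2·v + sin(v)]].
At the point, J = [[-1.0000, -1.0000], [11.2500, -17.002505]] (det J = 28.252505).
Solving J·Δ = −F gives Δ = (-0.9888, -1.5112).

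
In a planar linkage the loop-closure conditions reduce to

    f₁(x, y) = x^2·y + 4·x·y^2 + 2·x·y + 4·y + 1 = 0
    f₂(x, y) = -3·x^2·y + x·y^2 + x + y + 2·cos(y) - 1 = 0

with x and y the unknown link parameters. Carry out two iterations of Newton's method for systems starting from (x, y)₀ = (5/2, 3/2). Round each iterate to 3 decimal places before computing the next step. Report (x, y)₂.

(2.321, 0.040)

At (5/2, 3/2): F = (46.375, -19.35853).
Jacobian J = [[2·x·y + 4·y^2 + 2·y, x^2 + 8·x·y + 2·x + 4], [-6·x·y + y^2 + 1, -3·x^2 + 2·x·y - 2·sin(y) + 1]].
At the point, J = [[19.500, 45.250], [-19.250, -12.24499]] (det J = 632.28520).
Solving J·Δ = −F gives Δ = (-0.487, -0.815).
Then the next iterate is (x, y)₁ = (2.013, 0.685).
Round to (2.013, 0.685) and repeat: F = (13.05175, -4.13582), J = [[6.00471, 23.10941], [-6.80420, -9.66404]].
Δ = (0.308, -0.645), so (x, y)₂ = (2.321, 0.040).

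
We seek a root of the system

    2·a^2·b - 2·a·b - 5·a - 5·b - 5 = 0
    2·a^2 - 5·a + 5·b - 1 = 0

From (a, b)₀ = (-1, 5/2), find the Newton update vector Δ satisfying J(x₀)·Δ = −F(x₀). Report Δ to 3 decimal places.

(0.055, -3.601)

At (-1, 5/2): F = (-2.500, 18.500).
Jacobian J = [[4·a·b - 2·b - 5, 2·a^2 - 2·a - 5], [4·a - 5, 5]].
At the point, J = [[-20.000, -1.000], [-9.000, 5.000]] (det J = -109.000).
Solving J·Δ = −F gives Δ = (0.055, -3.601).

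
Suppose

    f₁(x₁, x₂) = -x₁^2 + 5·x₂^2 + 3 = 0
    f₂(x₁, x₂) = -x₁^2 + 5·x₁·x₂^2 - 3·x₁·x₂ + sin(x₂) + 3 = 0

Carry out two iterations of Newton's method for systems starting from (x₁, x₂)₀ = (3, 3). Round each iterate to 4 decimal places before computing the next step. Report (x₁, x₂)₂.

(2.8966, 1.1684)

At (3, 3): F = (39.0000, 102.141120).
Jacobian J = [[-2·x₁, 10·x₂], [-2·x₁ + 5·x₂^2 - 3·x₂, 10·x₁·x₂ - 3·x₁ + cos(x₂)]].
At the point, J = [[-6.0000, 30.0000], [30.0000, 80.010008]] (det J = -1380.060045).
Solving J·Δ = −F gives Δ = (0.0407, -1.2919).
Then the next iterate is (x₁, x₂)₁ = (3.0407, 1.7081).
Round to (3.0407, 1.7081) and repeat: F = (8.342172, 23.521090), J = [[-6.0814, 17.0810], [3.382328, 42.679224]].
Δ = (-0.1441, -0.5397), so (x₁, x₂)₂ = (2.8966, 1.1684).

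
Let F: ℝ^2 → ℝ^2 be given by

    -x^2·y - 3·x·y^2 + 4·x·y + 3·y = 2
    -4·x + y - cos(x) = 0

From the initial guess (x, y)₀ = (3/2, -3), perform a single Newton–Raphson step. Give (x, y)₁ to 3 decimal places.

(-1.912, -4.174)

At (3/2, -3): F = (-62.750, -9.07074).
Jacobian J = [[-2·x·y - 3·y^2 + 4·y, -x^2 - 6·x·y + 4·x + 3], [sin(x) - 4, 1]].
At the point, J = [[-30.000, 33.750], [-3.00251, 1.000]] (det J = 71.33454).
Solving J·Δ = −F gives Δ = (-3.412, -1.174).
Then the next iterate is (x, y)₁ = (-1.912, -4.174).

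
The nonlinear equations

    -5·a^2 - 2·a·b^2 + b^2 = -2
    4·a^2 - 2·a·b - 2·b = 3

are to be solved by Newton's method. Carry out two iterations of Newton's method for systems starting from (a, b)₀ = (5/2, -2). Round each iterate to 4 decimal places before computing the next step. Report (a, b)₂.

(1.0406, 0.6545)

At (5/2, -2): F = (-45.2500, 36.0000).
Jacobian J = [[-10·a - 2·b^2, -4·a·b + 2·b], [8·a - 2·b, -2·a - 2]].
At the point, J = [[-33.0000, 16.0000], [24.0000, -7.0000]] (det J = -153.0000).
Solving J·Δ = −F gives Δ = (-1.6944, -0.6667).
Then the next iterate is (a, b)₁ = (0.8056, -2.6667).
Round to (0.8056, -2.6667) and repeat: F = (-5.591377, 9.225952), J = [[-22.278578, 3.259774], [11.7782, -3.6112]].
Δ = (0.2350, 3.3212), so (a, b)₂ = (1.0406, 0.6545).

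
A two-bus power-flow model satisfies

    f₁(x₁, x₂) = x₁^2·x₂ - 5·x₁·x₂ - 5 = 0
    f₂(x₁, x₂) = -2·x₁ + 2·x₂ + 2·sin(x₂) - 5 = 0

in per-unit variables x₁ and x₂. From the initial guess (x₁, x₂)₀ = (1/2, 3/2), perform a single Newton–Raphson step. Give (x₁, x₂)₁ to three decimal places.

(-0.664, 0.882)

At (1/2, 3/2): F = (-8.375, -1.00501).
Jacobian J = [[2·x₁·x₂ - 5·x₂, x₁^2 - 5·x₁], [-2, 2·cos(x₂) + 2]].
At the point, J = [[-6.000, -2.250], [-2.000, 2.14147]] (det J = -17.34885).
Solving J·Δ = −F gives Δ = (-1.164, -0.618).
Then the next iterate is (x₁, x₂)₁ = (-0.664, 0.882).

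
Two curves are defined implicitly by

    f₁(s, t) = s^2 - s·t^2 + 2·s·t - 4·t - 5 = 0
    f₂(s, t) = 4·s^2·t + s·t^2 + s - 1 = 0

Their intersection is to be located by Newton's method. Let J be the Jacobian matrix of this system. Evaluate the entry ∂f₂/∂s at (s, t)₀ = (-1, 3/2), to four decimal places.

-8.7500

∂f₂/∂s = 8·s·t + t^2 + 1.
At (-1, 3/2) this is -8.7500.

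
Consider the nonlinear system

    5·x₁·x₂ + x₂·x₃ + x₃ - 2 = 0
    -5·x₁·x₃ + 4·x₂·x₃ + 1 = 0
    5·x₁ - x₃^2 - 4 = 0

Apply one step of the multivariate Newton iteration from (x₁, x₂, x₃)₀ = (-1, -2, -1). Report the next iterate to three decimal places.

At (-1, -2, -1): F = (9.000, 4.000, -10.000).
Jacobian J = [[5·x₂, 5·x₁ + x₃, x₂ + 1], [-5·x₃, 4·x₃, -5·x₁ + 4·x₂], [5, 0, -2·x₃]].
At the point, J = [[-10.000, -6.000, -1.000], [5.000, -4.000, -3.000], [5.000, 0.000, 2.000]] (det J = 210.000).
Solving J·Δ = −F gives Δ = (0.781, -0.310, 3.048).
Then the next iterate is (x₁, x₂, x₃)₁ = (-0.219, -2.310, 2.048).

(-0.219, -2.310, 2.048)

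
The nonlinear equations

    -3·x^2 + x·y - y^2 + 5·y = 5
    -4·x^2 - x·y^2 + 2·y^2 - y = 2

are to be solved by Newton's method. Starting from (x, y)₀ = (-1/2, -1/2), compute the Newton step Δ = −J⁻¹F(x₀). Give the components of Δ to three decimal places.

(1.334, 0.894)

At (-1/2, -1/2): F = (-8.250, -1.875).
Jacobian J = [[-6·x + y, x - 2·y + 5], [-8·x - y^2, -2·x·y + 4·y - 1]].
At the point, J = [[2.500, 5.500], [3.750, -3.500]] (det J = -29.375).
Solving J·Δ = −F gives Δ = (1.334, 0.894).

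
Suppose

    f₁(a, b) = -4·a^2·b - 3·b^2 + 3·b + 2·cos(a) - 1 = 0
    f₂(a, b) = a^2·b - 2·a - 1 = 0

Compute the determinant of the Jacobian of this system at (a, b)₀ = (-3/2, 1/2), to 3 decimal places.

-13.511

J = [[-8·a·b - 2·sin(a), -4·a^2 - 6·b + 3], [2·a·b - 2, a^2]].
At the point, J = [[7.99499, -9.000], [-3.500, 2.250]].
det J = -13.511.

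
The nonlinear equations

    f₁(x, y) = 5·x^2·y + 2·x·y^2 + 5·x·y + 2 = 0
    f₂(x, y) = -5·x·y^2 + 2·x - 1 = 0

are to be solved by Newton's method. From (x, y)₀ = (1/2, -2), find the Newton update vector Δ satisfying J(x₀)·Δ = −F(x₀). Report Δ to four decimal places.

At (1/2, -2): F = (-1.5000, -10.0000).
Jacobian J = [[10·x·y + 2·y^2 + 5·y, 5·x^2 + 4·x·y + 5·x], [-5·y^2 + 2, -10·x·y]].
At the point, J = [[-12.0000, -0.2500], [-18.0000, 10.0000]] (det J = -124.5000).
Solving J·Δ = −F gives Δ = (-0.1406, 0.7470).

(-0.1406, 0.7470)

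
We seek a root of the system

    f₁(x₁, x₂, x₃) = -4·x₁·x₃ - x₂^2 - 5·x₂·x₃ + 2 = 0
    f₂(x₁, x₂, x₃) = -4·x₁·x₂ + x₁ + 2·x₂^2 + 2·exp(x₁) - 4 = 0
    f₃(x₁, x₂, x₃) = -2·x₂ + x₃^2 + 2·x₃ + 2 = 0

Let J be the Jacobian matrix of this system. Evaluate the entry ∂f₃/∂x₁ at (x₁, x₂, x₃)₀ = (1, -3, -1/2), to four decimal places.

0.0000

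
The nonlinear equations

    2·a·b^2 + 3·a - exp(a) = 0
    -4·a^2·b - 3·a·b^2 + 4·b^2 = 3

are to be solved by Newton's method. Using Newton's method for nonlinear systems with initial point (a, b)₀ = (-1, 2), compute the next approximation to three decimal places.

At (-1, 2): F = (-11.36788, 17.000).
Jacobian J = [[2·b^2 - exp(a) + 3, 4·a·b], [-8·a·b - 3·b^2, -4·a^2 - 6·a·b + 8·b]].
At the point, J = [[10.63212, -8.000], [4.000, 24.000]] (det J = 287.17089).
Solving J·Δ = −F gives Δ = (0.476, -0.788).
Then the next iterate is (a, b)₁ = (-0.524, 1.212).

(-0.524, 1.212)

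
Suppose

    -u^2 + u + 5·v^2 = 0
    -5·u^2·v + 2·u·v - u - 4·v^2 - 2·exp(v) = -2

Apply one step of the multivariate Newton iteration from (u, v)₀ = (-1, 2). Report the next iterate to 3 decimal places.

(-0.729, 1.059)

At (-1, 2): F = (18.000, -41.77811).
Jacobian J = [[-2·u + 1, 10·v], [-10·u·v + 2·v - 1, -5·u^2 + 2·u - 8·v - 2·exp(v)]].
At the point, J = [[3.000, 20.000], [23.000, -37.77811]] (det J = -573.33434).
Solving J·Δ = −F gives Δ = (0.271, -0.941).
Then the next iterate is (u, v)₁ = (-0.729, 1.059).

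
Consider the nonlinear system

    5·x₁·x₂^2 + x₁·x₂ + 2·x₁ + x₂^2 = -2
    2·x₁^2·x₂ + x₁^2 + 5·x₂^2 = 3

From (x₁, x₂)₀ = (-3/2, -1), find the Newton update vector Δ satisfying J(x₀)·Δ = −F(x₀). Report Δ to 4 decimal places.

At (-3/2, -1): F = (-6.0000, -0.2500).
Jacobian J = [[5·x₂^2 + x₂ + 2, 10·x₁·x₂ + x₁ + 2·x₂], [4·x₁·x₂ + 2·x₁, 2·x₁^2 + 10·x₂]].
At the point, J = [[6.0000, 11.5000], [3.0000, -5.5000]] (det J = -67.5000).
Solving J·Δ = −F gives Δ = (0.5315, 0.2444).

(0.5315, 0.2444)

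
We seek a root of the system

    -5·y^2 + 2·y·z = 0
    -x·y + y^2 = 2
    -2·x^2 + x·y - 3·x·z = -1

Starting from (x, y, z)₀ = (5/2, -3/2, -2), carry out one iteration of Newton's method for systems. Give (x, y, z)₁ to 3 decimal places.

At (5/2, -3/2, -2): F = (-5.250, 4.000, -0.250).
Jacobian J = [[0, -10·y + 2·z, 2·y], [-y, -x + 2·y, 0], [-4·x + y - 3·z, x, -3·x]].
At the point, J = [[0.000, 11.000, -3.000], [1.500, -5.500, 0.000], [-5.500, 2.500, -7.500]] (det J = 203.250).
Solving J·Δ = −F gives Δ = (-0.431, 0.610, 0.486).
Then the next iterate is (x, y, z)₁ = (2.069, -0.890, -1.514).

(2.069, -0.890, -1.514)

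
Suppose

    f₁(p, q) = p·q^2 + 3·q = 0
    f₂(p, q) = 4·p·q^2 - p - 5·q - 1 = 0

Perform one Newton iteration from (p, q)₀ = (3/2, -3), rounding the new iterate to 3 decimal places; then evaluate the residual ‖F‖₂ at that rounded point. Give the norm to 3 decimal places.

2.202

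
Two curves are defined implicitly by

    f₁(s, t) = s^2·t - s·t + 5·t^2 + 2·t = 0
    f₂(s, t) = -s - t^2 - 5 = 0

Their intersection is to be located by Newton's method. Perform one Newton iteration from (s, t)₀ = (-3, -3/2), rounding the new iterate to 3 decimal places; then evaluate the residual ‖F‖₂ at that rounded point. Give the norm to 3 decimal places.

4.061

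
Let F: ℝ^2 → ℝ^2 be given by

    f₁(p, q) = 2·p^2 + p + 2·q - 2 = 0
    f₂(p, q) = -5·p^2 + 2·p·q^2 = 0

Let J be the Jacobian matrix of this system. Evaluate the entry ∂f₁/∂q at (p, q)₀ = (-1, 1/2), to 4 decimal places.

2.0000

∂f₁/∂q = 2.
At (-1, 1/2) this is 2.0000.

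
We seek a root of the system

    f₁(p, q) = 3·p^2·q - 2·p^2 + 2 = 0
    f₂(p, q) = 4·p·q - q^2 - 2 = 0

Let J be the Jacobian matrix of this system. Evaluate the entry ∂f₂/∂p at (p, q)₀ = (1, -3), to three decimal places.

-12.000

∂f₂/∂p = 4·q.
At (1, -3) this is -12.000.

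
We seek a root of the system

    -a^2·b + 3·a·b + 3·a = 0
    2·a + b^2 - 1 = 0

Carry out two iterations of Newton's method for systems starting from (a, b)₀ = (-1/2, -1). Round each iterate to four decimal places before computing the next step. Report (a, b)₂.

At (-1/2, -1): F = (0.2500, -1.0000).
Jacobian J = [[-2·a·b + 3·b + 3, -a^2 + 3·a], [2, 2·b]].
At the point, J = [[-1.0000, -1.7500], [2.0000, -2.0000]] (det J = 5.5000).
Solving J·Δ = −F gives Δ = (0.4091, -0.0909).
Then the next iterate is (a, b)₁ = (-0.0909, -1.0909).
Round to (-0.0909, -1.0909) and repeat: F = (0.033802, 0.008263), J = [[-0.471026, -0.280963], [2.0000, -2.1818]].
Δ = (0.0449, 0.0450), so (a, b)₂ = (-0.0460, -1.0459).

(-0.0460, -1.0459)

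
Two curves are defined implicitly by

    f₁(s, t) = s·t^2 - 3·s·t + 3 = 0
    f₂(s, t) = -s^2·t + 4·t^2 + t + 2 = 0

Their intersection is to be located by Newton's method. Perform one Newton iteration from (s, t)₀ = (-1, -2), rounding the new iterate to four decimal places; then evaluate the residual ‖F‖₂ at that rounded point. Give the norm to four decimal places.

5.1062

At (-1, -2): F = (-7.0000, 18.0000).
Jacobian J = [[t^2 - 3·t, 2·s·t - 3·s], [-2·s·t, -s^2 + 8·t + 1]].
At the point, J = [[10.0000, 7.0000], [-4.0000, -16.0000]] (det J = -132.0000).
Solving J·Δ = −F gives Δ = (-0.1061, 1.1515).
Then the next iterate is (s, t)₁ = (-1.1061, -0.8485).
Re-evaluating at (-1.1061, -0.8485): F = (-0.611917, 5.069412), so ‖F‖₂ = 5.1062.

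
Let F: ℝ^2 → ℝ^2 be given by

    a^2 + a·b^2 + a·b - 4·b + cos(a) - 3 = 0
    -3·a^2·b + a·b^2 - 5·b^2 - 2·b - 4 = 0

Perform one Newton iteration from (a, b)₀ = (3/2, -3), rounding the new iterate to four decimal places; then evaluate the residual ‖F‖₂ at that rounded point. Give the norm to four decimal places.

At (3/2, -3): F = (20.320737, -9.2500).
Jacobian J = [[2·a + b^2 + b - sin(a), 2·a·b + a - 4], [-6·a·b + b^2, -3·a^2 + 2·a·b - 10·b - 2]].
At the point, J = [[8.002505, -11.5000], [36.0000, 12.2500]] (det J = 512.030686).
Solving J·Δ = −F gives Δ = (-0.2784, 1.5733).
Then the next iterate is (a, b)₁ = (1.2216, -1.4267).
Re-evaluating at (1.2216, -1.4267): F = (5.284926, -2.450209), so ‖F‖₂ = 5.8253.

5.8253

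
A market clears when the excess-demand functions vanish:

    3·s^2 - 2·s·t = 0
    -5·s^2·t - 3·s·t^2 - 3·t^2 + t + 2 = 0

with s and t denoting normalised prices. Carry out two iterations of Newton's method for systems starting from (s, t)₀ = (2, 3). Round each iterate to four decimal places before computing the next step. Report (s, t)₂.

(0.8659, 1.2988)

At (2, 3): F = (0.0000, -136.0000).
Jacobian J = [[6·s - 2·t, -2·s], [-10·s·t - 3·t^2, -5·s^2 - 6·s·t - 6·t + 1]].
At the point, J = [[6.0000, -4.0000], [-87.0000, -73.0000]] (det J = -786.0000).
Solving J·Δ = −F gives Δ = (-0.6921, -1.0382).
Then the next iterate is (s, t)₁ = (1.3079, 1.9618).
Round to (1.3079, 1.9618) and repeat: F = (0.000131, -39.464461), J = [[3.9238, -2.6158], [-37.204360, -34.718841]].
Δ = (-0.4420, -0.6630), so (s, t)₂ = (0.8659, 1.2988).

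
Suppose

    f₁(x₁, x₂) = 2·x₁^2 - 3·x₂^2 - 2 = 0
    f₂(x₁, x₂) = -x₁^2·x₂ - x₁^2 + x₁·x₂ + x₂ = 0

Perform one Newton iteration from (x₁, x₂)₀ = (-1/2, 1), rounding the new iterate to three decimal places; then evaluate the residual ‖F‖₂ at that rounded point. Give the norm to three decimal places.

At (-1/2, 1): F = (-4.500, 0.000).
Jacobian J = [[4·x₁, -6·x₂], [-2·x₁·x₂ - 2·x₁ + x₂, -x₁^2 + x₁ + 1]].
At the point, J = [[-2.000, -6.000], [3.000, 0.250]] (det J = 17.500).
Solving J·Δ = −F gives Δ = (0.064, -0.771).
Then the next iterate is (x₁, x₂)₁ = (-0.436, 0.229).
Re-evaluating at (-0.436, 0.229): F = (-1.77713, -0.10447), so ‖F‖₂ = 1.780.

1.780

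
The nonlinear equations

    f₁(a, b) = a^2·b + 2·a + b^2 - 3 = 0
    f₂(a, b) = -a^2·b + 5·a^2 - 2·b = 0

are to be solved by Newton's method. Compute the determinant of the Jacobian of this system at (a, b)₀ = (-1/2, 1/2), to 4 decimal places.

J = [[2·a·b + 2, a^2 + 2·b], [-2·a·b + 10·a, -a^2 - 2]].
At the point, J = [[1.5000, 1.2500], [-4.5000, -2.2500]].
det J = 2.2500.

2.2500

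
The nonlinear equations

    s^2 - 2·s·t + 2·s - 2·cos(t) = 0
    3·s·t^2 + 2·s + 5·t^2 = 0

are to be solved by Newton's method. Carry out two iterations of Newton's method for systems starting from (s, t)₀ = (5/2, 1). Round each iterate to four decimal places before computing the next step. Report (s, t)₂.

(0.7910, 0.1564)

At (5/2, 1): F = (5.169395, 17.5000).
Jacobian J = [[2·s - 2·t + 2, -2·s + 2·sin(t)], [3·t^2 + 2, 6·s·t + 10·t]].
At the point, J = [[5.0000, -3.317058], [5.0000, 25.0000]] (det J = 141.585290).
Solving J·Δ = −F gives Δ = (-1.3228, -0.4354).
Then the next iterate is (s, t)₁ = (1.1772, 0.5646).
Round to (1.1772, 0.5646) and repeat: F = (0.721300, 5.074045), J = [[3.2252, -1.284244], [2.956319, 9.633883]].
Δ = (-0.3862, -0.4082), so (s, t)₂ = (0.7910, 0.1564).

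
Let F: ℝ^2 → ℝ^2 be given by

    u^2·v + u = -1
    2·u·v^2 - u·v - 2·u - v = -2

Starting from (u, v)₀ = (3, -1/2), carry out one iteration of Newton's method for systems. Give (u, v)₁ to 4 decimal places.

At (3, -1/2): F = (-0.5000, -0.5000).
Jacobian J = [[2·u·v + 1, u^2], [2·v^2 - v - 2, 4·u·v - u - 1]].
At the point, J = [[-2.0000, 9.0000], [-1.0000, -10.0000]] (det J = 29.0000).
Solving J·Δ = −F gives Δ = (-0.3276, -0.0172).
Then the next iterate is (u, v)₁ = (2.6724, -0.5172).

(2.6724, -0.5172)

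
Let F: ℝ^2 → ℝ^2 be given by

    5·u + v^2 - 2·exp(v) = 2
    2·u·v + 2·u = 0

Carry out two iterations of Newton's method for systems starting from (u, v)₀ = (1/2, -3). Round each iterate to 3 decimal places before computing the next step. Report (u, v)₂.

At (1/2, -3): F = (9.40043, -2.000).
Jacobian J = [[5, 2·v - 2·exp(v)], [2·v + 2, 2·u]].
At the point, J = [[5.000, -6.09957], [-4.000, 1.000]] (det J = -19.39830).
Solving J·Δ = −F gives Δ = (-0.144, 1.423).
Then the next iterate is (u, v)₁ = (0.356, -1.577).
Round to (0.356, -1.577) and repeat: F = (1.85374, -0.41082), J = [[5.000, -3.56719], [-1.154, 0.712]].
Δ = (-0.262, 0.153), so (u, v)₂ = (0.094, -1.424).

(0.094, -1.424)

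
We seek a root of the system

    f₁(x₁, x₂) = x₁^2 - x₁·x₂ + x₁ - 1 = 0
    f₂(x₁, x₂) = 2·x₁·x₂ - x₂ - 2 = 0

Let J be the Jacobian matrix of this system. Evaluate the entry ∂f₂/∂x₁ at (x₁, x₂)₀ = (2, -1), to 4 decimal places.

-2.0000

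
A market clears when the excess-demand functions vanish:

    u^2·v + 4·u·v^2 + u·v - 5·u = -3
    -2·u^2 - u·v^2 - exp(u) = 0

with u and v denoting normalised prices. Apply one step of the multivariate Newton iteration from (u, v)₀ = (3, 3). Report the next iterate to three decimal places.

At (3, 3): F = (132.000, -65.08554).
Jacobian J = [[2·u·v + 4·v^2 + v - 5, u^2 + 8·u·v + u], [-4·u - v^2 - exp(u), -2·u·v]].
At the point, J = [[52.000, 84.000], [-41.08554, -18.000]] (det J = 2515.18510).
Solving J·Δ = −F gives Δ = (-1.229, -0.811).
Then the next iterate is (u, v)₁ = (1.771, 2.189).

(1.771, 2.189)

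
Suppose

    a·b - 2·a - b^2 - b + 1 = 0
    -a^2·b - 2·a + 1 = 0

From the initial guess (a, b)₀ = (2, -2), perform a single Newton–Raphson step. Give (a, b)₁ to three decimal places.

At (2, -2): F = (-9.000, 5.000).
Jacobian J = [[b - 2, a - 2·b - 1], [-2·a·b - 2, -a^2]].
At the point, J = [[-4.000, 5.000], [6.000, -4.000]] (det J = -14.000).
Solving J·Δ = −F gives Δ = (0.786, 2.429).
Then the next iterate is (a, b)₁ = (2.786, 0.429).

(2.786, 0.429)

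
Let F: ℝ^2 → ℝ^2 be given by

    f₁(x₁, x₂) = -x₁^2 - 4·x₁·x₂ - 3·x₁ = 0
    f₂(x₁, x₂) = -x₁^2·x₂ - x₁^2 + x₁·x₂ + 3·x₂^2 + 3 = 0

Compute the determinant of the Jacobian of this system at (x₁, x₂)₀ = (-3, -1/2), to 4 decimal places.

-105.0000

J = [[-2·x₁ - 4·x₂ - 3, -4·x₁], [-2·x₁·x₂ - 2·x₁ + x₂, -x₁^2 + x₁ + 6·x₂]].
At the point, J = [[5.0000, 12.0000], [2.5000, -15.0000]].
det J = -105.0000.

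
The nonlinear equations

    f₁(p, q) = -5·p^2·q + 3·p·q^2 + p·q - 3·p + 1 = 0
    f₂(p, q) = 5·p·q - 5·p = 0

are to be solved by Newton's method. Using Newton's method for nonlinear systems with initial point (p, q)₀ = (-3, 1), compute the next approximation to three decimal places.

At (-3, 1): F = (-47.000, 0.000).
Jacobian J = [[-10·p·q + 3·q^2 + q - 3, -5·p^2 + 6·p·q + p], [5·q - 5, 5·p]].
At the point, J = [[31.000, -66.000], [0.000, -15.000]] (det J = -465.000).
Solving J·Δ = −F gives Δ = (1.516, 0.000).
Then the next iterate is (p, q)₁ = (-1.484, 1.000).

(-1.484, 1.000)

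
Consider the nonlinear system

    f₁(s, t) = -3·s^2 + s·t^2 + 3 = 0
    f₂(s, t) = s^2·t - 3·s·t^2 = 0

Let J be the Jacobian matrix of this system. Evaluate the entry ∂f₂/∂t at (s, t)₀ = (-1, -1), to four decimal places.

-5.0000

∂f₂/∂t = s^2 - 6·s·t.
At (-1, -1) this is -5.0000.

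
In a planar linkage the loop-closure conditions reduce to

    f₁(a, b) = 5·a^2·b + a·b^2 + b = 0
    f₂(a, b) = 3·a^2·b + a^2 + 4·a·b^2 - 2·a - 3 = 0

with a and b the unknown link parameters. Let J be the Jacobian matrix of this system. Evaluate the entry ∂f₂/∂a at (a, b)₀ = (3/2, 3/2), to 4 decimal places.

23.5000

∂f₂/∂a = 6·a·b + 2·a + 4·b^2 - 2.
At (3/2, 3/2) this is 23.5000.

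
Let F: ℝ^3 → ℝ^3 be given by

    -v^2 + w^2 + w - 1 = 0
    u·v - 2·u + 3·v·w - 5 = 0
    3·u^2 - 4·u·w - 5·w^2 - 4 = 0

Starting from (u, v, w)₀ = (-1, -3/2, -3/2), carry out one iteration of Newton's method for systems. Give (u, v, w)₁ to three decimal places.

At (-1, -3/2, -3/2): F = (-2.500, 5.250, -18.250).
Jacobian J = [[0, -2·v, 2·w + 1], [v - 2, u + 3·w, 3·v], [6·u - 4·w, 0, -4·u - 10·w]].
At the point, J = [[0.000, 3.000, -2.000], [-3.500, -5.500, -4.500], [0.000, 0.000, 19.000]] (det J = 199.500).
Solving J·Δ = −F gives Δ = (-2.051, 1.474, 0.961).
Then the next iterate is (u, v, w)₁ = (-3.051, -0.026, -0.539).

(-3.051, -0.026, -0.539)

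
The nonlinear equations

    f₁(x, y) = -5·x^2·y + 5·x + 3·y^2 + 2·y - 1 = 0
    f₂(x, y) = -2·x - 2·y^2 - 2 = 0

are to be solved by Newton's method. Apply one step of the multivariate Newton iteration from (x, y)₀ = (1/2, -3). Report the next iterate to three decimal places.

At (1/2, -3): F = (26.250, -21.000).
Jacobian J = [[-10·x·y + 5, -5·x^2 + 6·y + 2], [-2, -4·y]].
At the point, J = [[20.000, -17.250], [-2.000, 12.000]] (det J = 205.500).
Solving J·Δ = −F gives Δ = (0.230, 1.788).
Then the next iterate is (x, y)₁ = (0.730, -1.212).

(0.730, -1.212)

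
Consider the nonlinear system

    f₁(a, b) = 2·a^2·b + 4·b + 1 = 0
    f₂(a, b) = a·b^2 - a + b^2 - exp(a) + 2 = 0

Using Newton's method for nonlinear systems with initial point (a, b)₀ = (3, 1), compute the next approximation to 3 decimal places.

(1.959, 0.522)

At (3, 1): F = (23.000, -17.08554).
Jacobian J = [[4·a·b, 2·a^2 + 4], [b^2 - exp(a) - 1, 2·a·b + 2·b]].
At the point, J = [[12.000, 22.000], [-20.08554, 8.000]] (det J = 537.88181).
Solving J·Δ = −F gives Δ = (-1.041, -0.478).
Then the next iterate is (a, b)₁ = (1.959, 0.522).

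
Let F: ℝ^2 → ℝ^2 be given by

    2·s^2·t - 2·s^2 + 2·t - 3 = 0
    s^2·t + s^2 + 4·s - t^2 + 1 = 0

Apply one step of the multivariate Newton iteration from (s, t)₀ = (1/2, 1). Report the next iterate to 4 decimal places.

(0.2000, 1.4000)

At (1/2, 1): F = (-1.0000, 2.5000).
Jacobian J = [[4·s·t - 4·s, 2·s^2 + 2], [2·s·t + 2·s + 4, s^2 - 2·t]].
At the point, J = [[0.0000, 2.5000], [6.0000, -1.7500]] (det J = -15.0000).
Solving J·Δ = −F gives Δ = (-0.3000, 0.4000).
Then the next iterate is (s, t)₁ = (0.2000, 1.4000).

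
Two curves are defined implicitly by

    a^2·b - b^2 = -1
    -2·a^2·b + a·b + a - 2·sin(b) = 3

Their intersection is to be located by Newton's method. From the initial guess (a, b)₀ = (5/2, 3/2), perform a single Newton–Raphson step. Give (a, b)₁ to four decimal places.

(1.7792, 0.6633)

At (5/2, 3/2): F = (8.1250, -17.494990).
Jacobian J = [[2·a·b, a^2 - 2·b], [-4·a·b + b + 1, -2·a^2 + a - 2·cos(b)]].
At the point, J = [[7.5000, 3.2500], [-12.5000, -10.141474]] (det J = -35.436058).
Solving J·Δ = −F gives Δ = (-0.7208, -0.8367).
Then the next iterate is (a, b)₁ = (1.7792, 0.6633).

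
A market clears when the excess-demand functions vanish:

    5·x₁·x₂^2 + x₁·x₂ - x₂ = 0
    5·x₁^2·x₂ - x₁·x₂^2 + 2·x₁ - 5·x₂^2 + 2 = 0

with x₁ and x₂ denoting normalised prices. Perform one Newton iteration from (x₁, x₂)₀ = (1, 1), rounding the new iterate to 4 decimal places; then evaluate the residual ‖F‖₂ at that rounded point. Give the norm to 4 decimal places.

1.7763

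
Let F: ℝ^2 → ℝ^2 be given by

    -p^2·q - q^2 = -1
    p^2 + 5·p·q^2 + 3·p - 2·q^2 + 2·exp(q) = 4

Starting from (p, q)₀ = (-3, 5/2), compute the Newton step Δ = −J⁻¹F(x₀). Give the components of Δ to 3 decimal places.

(0.934, -0.981)

At (-3, 5/2): F = (-27.750, -85.88501).
Jacobian J = [[-2·p·q, -p^2 - 2·q], [2·p + 5·q^2 + 3, 10·p·q - 4·q + 2·exp(q)]].
At the point, J = [[15.000, -14.000], [28.250, -60.63501]] (det J = -514.02518).
Solving J·Δ = −F gives Δ = (0.934, -0.981).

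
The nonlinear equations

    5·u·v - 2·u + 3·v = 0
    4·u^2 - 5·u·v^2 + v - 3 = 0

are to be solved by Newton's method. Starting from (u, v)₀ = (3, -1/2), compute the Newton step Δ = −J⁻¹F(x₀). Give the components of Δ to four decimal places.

(-1.5732, 0.4400)

At (3, -1/2): F = (-15.0000, 28.7500).
Jacobian J = [[5·v - 2, 5·u + 3], [8·u - 5·v^2, -10·u·v + 1]].
At the point, J = [[-4.5000, 18.0000], [22.7500, 16.0000]] (det J = -481.5000).
Solving J·Δ = −F gives Δ = (-1.5732, 0.4400).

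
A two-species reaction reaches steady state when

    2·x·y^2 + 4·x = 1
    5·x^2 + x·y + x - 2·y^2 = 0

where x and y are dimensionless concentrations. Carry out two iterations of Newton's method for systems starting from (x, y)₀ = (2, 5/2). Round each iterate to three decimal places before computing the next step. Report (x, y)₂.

At (2, 5/2): F = (32.000, 14.500).
Jacobian J = [[2·y^2 + 4, 4·x·y], [10·x + y + 1, x - 4·y]].
At the point, J = [[16.500, 20.000], [23.500, -8.000]] (det J = -602.000).
Solving J·Δ = −F gives Δ = (-0.907, -0.852).
Then the next iterate is (x, y)₁ = (1.093, 1.648).
Round to (1.093, 1.648) and repeat: F = (9.30897, 3.43570), J = [[9.43181, 7.20506], [13.578, -5.499]].
Δ = (-0.507, -0.628), so (x, y)₂ = (0.586, 1.020).

(0.586, 1.020)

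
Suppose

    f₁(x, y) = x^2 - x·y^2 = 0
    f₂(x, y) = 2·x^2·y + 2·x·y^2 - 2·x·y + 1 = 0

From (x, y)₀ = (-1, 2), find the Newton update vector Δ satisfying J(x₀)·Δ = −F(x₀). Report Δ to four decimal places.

(0.6000, -0.3500)

At (-1, 2): F = (5.0000, 1.0000).
Jacobian J = [[2·x - y^2, -2·x·y], [4·x·y + 2·y^2 - 2·y, 2·x^2 + 4·x·y - 2·x]].
At the point, J = [[-6.0000, 4.0000], [-4.0000, -4.0000]] (det J = 40.0000).
Solving J·Δ = −F gives Δ = (0.6000, -0.3500).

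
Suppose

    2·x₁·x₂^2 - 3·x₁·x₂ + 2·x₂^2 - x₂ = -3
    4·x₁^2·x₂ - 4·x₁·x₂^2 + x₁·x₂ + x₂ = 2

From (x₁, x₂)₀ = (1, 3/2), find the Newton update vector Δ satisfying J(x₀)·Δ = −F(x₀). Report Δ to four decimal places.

(-0.5556, -0.7500)

At (1, 3/2): F = (6.0000, -2.0000).
Jacobian J = [[2·x₂^2 - 3·x₂, 4·x₁·x₂ - 3·x₁ + 4·x₂ - 1], [8·x₁·x₂ - 4·x₂^2 + x₂, 4·x₁^2 - 8·x₁·x₂ + x₁ + 1]].
At the point, J = [[0.0000, 8.0000], [4.5000, -6.0000]] (det J = -36.0000).
Solving J·Δ = −F gives Δ = (-0.5556, -0.7500).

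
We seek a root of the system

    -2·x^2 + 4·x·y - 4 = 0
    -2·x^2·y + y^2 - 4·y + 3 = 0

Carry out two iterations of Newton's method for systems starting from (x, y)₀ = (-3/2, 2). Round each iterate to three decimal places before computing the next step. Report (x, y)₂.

At (-3/2, 2): F = (-20.500, -10.000).
Jacobian J = [[-4·x + 4·y, 4·x], [-4·x·y, -2·x^2 + 2·y - 4]].
At the point, J = [[14.000, -6.000], [12.000, -4.500]] (det J = 9.000).
Solving J·Δ = −F gives Δ = (-3.583, -11.778).
Then the next iterate is (x, y)₁ = (-5.083, -9.778).
Round to (-5.083, -9.778) and repeat: F = (143.13252, 642.98749), J = [[-18.780, -20.332], [-198.80630, -75.22978]].
Δ = (0.877, 6.230), so (x, y)₂ = (-4.206, -3.548).

(-4.206, -3.548)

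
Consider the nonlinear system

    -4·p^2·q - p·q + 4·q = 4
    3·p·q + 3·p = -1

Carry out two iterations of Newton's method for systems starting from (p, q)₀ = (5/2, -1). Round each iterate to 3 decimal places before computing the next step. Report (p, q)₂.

(1.215, -1.254)

At (5/2, -1): F = (19.500, 1.000).
Jacobian J = [[-8·p·q - q, -4·p^2 - p + 4], [3·q + 3, 3·p]].
At the point, J = [[21.000, -23.500], [0.000, 7.500]] (det J = 157.500).
Solving J·Δ = −F gives Δ = (-1.078, -0.133).
Then the next iterate is (p, q)₁ = (1.422, -1.133).
Round to (1.422, -1.133) and repeat: F = (2.24321, 0.43262), J = [[14.02201, -5.51034], [-0.399, 4.266]].
Δ = (-0.207, -0.121), so (p, q)₂ = (1.215, -1.254).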